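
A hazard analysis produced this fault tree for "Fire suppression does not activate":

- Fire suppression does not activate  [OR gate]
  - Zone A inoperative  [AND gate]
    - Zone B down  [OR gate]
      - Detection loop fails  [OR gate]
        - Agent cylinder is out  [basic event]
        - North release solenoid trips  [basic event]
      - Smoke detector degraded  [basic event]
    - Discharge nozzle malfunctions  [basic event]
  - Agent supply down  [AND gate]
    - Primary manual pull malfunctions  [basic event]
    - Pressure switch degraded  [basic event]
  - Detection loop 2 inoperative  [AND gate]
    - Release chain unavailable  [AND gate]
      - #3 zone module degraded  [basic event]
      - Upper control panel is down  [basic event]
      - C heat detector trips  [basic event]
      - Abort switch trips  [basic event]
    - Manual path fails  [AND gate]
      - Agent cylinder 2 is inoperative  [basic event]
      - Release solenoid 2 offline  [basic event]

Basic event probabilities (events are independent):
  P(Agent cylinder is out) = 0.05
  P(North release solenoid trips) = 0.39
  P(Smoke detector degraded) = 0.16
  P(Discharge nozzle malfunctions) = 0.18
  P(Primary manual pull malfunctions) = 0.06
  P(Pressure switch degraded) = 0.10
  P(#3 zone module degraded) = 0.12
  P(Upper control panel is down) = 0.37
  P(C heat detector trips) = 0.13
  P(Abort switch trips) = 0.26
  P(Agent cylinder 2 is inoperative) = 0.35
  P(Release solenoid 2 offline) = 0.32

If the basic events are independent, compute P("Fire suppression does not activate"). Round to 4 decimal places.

0.0980

P(Detection loop fails) [OR] = 1 − (1−0.05) × (1−0.39) = 0.420500
P(Zone B down) [OR] = 1 − (1−0.420500) × (1−0.16) = 0.513220
P(Zone A inoperative) [AND] = 0.513220 × 0.18 = 0.092380
P(Agent supply down) [AND] = 0.06 × 0.10 = 0.006000
P(Release chain unavailable) [AND] = 0.12 × 0.37 × 0.13 × 0.26 = 0.001501
P(Manual path fails) [AND] = 0.35 × 0.32 = 0.112000
P(Detection loop 2 inoperative) [AND] = 0.001501 × 0.112000 = 0.000168
P(Fire suppression does not activate) [OR] = 1 − (1−0.092380) × (1−0.006000) × (1−0.000168) = 0.097977
Rounded to 4 decimal places: P(Fire suppression does not activate) ≈ 0.0980.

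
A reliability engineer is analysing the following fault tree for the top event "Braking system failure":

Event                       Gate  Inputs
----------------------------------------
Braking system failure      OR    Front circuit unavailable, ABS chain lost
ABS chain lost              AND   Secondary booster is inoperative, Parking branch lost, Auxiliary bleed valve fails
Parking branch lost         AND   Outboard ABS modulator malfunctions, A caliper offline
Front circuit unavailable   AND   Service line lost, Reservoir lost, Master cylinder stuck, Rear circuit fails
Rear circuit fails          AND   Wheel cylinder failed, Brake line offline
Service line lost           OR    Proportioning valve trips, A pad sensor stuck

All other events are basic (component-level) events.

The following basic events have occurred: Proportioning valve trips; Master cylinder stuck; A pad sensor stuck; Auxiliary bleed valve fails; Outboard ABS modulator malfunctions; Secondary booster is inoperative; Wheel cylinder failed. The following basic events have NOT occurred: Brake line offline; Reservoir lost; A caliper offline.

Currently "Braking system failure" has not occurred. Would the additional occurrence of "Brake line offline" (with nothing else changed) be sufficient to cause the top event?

No

Counterfactual: set "Brake line offline" to occurred.
Service line lost [OR]: Proportioning valve trips=occurs, A pad sensor stuck=occurs → at least one input occurs → occurs.
Rear circuit fails [AND]: Wheel cylinder failed=occurs, Brake line offline=occurs → all inputs occur → occurs.
Front circuit unavailable [AND]: Service line lost=occurs, Reservoir lost=not, Master cylinder stuck=occurs, Rear circuit fails=occurs → not all inputs occur → does not occur.
Parking branch lost [AND]: Outboard ABS modulator malfunctions=occurs, A caliper offline=not → not all inputs occur → does not occur.
ABS chain lost [AND]: Secondary booster is inoperative=occurs, Parking branch lost=not, Auxiliary bleed valve fails=occurs → not all inputs occur → does not occur.
Braking system failure [OR]: Front circuit unavailable=not, ABS chain lost=not → no input occurs → does not occur.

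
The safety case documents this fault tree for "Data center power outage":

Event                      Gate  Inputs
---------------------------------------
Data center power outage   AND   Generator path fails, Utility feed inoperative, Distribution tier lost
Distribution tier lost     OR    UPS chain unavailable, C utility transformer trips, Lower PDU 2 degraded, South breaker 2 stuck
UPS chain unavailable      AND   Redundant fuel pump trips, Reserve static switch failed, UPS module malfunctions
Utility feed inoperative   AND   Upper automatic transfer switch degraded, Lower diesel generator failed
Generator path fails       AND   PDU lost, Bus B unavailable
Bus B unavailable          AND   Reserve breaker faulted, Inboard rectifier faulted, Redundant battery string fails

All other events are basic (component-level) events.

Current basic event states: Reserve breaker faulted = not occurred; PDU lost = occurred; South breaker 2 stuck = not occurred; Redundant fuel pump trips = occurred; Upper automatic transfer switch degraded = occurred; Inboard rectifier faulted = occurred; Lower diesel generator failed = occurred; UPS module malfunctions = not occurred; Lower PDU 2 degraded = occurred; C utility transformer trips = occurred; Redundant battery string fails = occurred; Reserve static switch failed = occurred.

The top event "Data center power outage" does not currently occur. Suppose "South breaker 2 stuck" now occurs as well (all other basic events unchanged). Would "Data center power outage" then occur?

Counterfactual: set "South breaker 2 stuck" to occurred.
Bus B unavailable [AND]: Reserve breaker faulted=not, Inboard rectifier faulted=occurs, Redundant battery string fails=occurs → not all inputs occur → does not occur.
Generator path fails [AND]: PDU lost=occurs, Bus B unavailable=not → not all inputs occur → does not occur.
Utility feed inoperative [AND]: Upper automatic transfer switch degraded=occurs, Lower diesel generator failed=occurs → all inputs occur → occurs.
UPS chain unavailable [AND]: Redundant fuel pump trips=occurs, Reserve static switch failed=occurs, UPS module malfunctions=not → not all inputs occur → does not occur.
Distribution tier lost [OR]: UPS chain unavailable=not, C utility transformer trips=occurs, Lower PDU 2 degraded=occurs, South breaker 2 stuck=occurs → at least one input occurs → occurs.
Data center power outage [AND]: Generator path fails=not, Utility feed inoperative=occurs, Distribution tier lost=occurs → not all inputs occur → does not occur.

No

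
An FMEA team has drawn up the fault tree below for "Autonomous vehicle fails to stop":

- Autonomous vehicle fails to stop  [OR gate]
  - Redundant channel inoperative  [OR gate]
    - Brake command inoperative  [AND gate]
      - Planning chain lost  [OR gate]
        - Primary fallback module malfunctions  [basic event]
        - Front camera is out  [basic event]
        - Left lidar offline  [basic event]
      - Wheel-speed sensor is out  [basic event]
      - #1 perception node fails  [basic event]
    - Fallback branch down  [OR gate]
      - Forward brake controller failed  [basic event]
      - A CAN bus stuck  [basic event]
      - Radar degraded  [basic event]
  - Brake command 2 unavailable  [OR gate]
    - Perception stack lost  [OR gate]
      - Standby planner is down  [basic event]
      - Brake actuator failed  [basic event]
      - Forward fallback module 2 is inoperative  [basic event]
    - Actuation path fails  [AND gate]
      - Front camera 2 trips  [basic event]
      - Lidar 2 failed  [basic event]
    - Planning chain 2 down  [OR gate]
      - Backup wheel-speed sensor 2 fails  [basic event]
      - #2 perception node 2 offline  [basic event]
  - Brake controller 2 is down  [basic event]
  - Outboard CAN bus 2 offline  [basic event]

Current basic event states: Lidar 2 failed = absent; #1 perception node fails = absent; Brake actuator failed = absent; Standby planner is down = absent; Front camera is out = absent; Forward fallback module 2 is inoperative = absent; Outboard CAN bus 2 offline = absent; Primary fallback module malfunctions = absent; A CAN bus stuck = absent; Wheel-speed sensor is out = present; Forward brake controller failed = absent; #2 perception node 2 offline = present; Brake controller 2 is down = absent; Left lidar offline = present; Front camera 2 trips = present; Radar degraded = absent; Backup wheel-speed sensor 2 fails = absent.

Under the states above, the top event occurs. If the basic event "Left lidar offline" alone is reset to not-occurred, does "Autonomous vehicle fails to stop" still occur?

Counterfactual: set "Left lidar offline" to not occurred.
Planning chain lost [OR]: Primary fallback module malfunctions=not, Front camera is out=not, Left lidar offline=not → no input occurs → does not occur.
Brake command inoperative [AND]: Planning chain lost=not, Wheel-speed sensor is out=occurs, #1 perception node fails=not → not all inputs occur → does not occur.
Fallback branch down [OR]: Forward brake controller failed=not, A CAN bus stuck=not, Radar degraded=not → no input occurs → does not occur.
Redundant channel inoperative [OR]: Brake command inoperative=not, Fallback branch down=not → no input occurs → does not occur.
Perception stack lost [OR]: Standby planner is down=not, Brake actuator failed=not, Forward fallback module 2 is inoperative=not → no input occurs → does not occur.
Actuation path fails [AND]: Front camera 2 trips=occurs, Lidar 2 failed=not → not all inputs occur → does not occur.
Planning chain 2 down [OR]: Backup wheel-speed sensor 2 fails=not, #2 perception node 2 offline=occurs → at least one input occurs → occurs.
Brake command 2 unavailable [OR]: Perception stack lost=not, Actuation path fails=not, Planning chain 2 down=occurs → at least one input occurs → occurs.
Autonomous vehicle fails to stop [OR]: Redundant channel inoperative=not, Brake command 2 unavailable=occurs, Brake controller 2 is down=not, Outboard CAN bus 2 offline=not → at least one input occurs → occurs.

Yes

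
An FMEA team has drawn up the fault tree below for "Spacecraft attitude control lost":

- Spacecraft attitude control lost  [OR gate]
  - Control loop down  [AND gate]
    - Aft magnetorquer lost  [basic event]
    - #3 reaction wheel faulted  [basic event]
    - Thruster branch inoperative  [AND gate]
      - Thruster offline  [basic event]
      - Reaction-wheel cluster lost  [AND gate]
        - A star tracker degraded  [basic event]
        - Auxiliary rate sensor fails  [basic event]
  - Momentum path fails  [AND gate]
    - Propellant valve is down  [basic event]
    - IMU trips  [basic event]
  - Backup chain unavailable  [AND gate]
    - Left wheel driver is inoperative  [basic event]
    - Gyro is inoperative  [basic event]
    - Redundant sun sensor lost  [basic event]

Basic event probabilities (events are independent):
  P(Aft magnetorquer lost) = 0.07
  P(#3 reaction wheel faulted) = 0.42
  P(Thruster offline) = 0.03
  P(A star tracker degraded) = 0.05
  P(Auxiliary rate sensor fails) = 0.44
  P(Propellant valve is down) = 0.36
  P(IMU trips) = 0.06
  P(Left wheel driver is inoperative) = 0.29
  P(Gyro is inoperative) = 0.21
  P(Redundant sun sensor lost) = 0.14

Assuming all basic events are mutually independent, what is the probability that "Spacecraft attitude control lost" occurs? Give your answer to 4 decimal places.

0.0300

P(Reaction-wheel cluster lost) [AND] = 0.05 × 0.44 = 0.022000
P(Thruster branch inoperative) [AND] = 0.03 × 0.022000 = 0.000660
P(Control loop down) [AND] = 0.07 × 0.42 × 0.000660 = 0.000019
P(Momentum path fails) [AND] = 0.36 × 0.06 = 0.021600
P(Backup chain unavailable) [AND] = 0.29 × 0.21 × 0.14 = 0.008526
P(Spacecraft attitude control lost) [OR] = 1 − (1−0.000019) × (1−0.021600) × (1−0.008526) = 0.029960
Rounded to 4 decimal places: P(Spacecraft attitude control lost) ≈ 0.0300.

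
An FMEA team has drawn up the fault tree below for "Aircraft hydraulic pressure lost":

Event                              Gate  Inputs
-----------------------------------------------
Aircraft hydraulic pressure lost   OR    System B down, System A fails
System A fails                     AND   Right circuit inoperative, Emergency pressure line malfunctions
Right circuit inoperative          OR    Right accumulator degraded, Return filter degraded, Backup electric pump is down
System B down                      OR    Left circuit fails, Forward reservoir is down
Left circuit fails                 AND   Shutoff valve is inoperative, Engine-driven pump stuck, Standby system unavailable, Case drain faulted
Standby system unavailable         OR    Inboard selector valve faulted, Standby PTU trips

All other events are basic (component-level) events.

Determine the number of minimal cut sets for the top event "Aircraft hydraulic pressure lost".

6

Standby system unavailable [OR]: union of children's cut sets → 2 cut set(s).
Left circuit fails [AND]: one cut set from each child combined → 1 × 1 × 2 × 1 = 2 cut set(s).
System B down [OR]: union of children's cut sets → 3 cut set(s).
Right circuit inoperative [OR]: union of children's cut sets → 3 cut set(s).
System A fails [AND]: one cut set from each child combined → 3 × 1 = 3 cut set(s).
Aircraft hydraulic pressure lost [OR]: union of children's cut sets → 6 cut set(s).
Minimal cut sets: {Case drain faulted, Engine-driven pump stuck, Inboard selector valve faulted, Shutoff valve is inoperative}; {Case drain faulted, Engine-driven pump stuck, Shutoff valve is inoperative, Standby PTU trips}; {Forward reservoir is down}; {Emergency pressure line malfunctions, Right accumulator degraded}; {Emergency pressure line malfunctions, Return filter degraded}; {Backup electric pump is down, Emergency pressure line malfunctions}.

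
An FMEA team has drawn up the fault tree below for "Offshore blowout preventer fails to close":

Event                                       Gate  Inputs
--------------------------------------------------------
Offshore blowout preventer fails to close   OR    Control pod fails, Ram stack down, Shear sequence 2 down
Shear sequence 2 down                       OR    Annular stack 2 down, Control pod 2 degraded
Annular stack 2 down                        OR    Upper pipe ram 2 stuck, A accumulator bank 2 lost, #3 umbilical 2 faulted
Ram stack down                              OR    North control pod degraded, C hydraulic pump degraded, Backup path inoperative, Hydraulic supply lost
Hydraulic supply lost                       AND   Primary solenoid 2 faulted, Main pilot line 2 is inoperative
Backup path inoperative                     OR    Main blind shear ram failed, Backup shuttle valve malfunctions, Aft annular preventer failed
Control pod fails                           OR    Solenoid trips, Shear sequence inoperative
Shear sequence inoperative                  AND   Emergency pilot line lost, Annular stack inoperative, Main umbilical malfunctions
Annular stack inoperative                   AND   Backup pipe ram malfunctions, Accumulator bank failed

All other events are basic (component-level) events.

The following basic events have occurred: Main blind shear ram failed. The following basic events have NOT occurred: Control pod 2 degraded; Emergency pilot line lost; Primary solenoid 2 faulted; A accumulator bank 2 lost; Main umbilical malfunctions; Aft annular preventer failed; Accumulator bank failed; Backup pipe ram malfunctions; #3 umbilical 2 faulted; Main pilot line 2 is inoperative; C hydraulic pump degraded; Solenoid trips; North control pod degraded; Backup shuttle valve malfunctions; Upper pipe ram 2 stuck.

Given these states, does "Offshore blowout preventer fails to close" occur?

Annular stack inoperative [AND]: Backup pipe ram malfunctions=not, Accumulator bank failed=not → not all inputs occur → does not occur.
Shear sequence inoperative [AND]: Emergency pilot line lost=not, Annular stack inoperative=not, Main umbilical malfunctions=not → not all inputs occur → does not occur.
Control pod fails [OR]: Solenoid trips=not, Shear sequence inoperative=not → no input occurs → does not occur.
Backup path inoperative [OR]: Main blind shear ram failed=occurs, Backup shuttle valve malfunctions=not, Aft annular preventer failed=not → at least one input occurs → occurs.
Hydraulic supply lost [AND]: Primary solenoid 2 faulted=not, Main pilot line 2 is inoperative=not → not all inputs occur → does not occur.
Ram stack down [OR]: North control pod degraded=not, C hydraulic pump degraded=not, Backup path inoperative=occurs, Hydraulic supply lost=not → at least one input occurs → occurs.
Annular stack 2 down [OR]: Upper pipe ram 2 stuck=not, A accumulator bank 2 lost=not, #3 umbilical 2 faulted=not → no input occurs → does not occur.
Shear sequence 2 down [OR]: Annular stack 2 down=not, Control pod 2 degraded=not → no input occurs → does not occur.
Offshore blowout preventer fails to close [OR]: Control pod fails=not, Ram stack down=occurs, Shear sequence 2 down=not → at least one input occurs → occurs.

Yes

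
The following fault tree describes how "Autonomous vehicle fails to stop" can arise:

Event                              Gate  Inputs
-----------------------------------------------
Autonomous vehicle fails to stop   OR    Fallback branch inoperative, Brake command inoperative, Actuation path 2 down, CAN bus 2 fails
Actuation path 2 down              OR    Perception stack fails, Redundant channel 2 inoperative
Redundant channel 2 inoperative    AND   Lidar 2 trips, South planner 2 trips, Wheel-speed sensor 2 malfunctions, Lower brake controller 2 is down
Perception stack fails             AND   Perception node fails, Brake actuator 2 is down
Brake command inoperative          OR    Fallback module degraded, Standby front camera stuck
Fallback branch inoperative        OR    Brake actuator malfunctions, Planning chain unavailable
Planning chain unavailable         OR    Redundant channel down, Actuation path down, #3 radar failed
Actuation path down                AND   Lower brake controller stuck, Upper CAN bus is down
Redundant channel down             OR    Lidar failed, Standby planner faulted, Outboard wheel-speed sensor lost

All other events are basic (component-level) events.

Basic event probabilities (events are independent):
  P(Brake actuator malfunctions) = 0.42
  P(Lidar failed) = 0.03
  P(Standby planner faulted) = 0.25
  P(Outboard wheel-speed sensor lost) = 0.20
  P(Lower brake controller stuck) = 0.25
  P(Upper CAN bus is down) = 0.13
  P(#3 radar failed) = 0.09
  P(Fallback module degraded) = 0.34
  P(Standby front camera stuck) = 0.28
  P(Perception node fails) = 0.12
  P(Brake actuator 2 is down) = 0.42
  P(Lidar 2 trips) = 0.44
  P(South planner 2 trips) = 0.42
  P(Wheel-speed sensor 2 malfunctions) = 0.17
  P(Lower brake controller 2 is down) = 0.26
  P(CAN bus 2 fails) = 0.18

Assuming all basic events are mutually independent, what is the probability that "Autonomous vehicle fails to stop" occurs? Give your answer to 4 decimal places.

P(Redundant channel down) [OR] = 1 − (1−0.03) × (1−0.25) × (1−0.20) = 0.418000
P(Actuation path down) [AND] = 0.25 × 0.13 = 0.032500
P(Planning chain unavailable) [OR] = 1 − (1−0.418000) × (1−0.032500) × (1−0.09) = 0.487593
P(Fallback branch inoperative) [OR] = 1 − (1−0.42) × (1−0.487593) = 0.702804
P(Brake command inoperative) [OR] = 1 − (1−0.34) × (1−0.28) = 0.524800
P(Perception stack fails) [AND] = 0.12 × 0.42 = 0.050400
P(Redundant channel 2 inoperative) [AND] = 0.44 × 0.42 × 0.17 × 0.26 = 0.008168
P(Actuation path 2 down) [OR] = 1 − (1−0.050400) × (1−0.008168) = 0.058156
P(Autonomous vehicle fails to stop) [OR] = 1 − (1−0.702804) × (1−0.524800) × (1−0.058156) × (1−0.18) = 0.890928
Rounded to 4 decimal places: P(Autonomous vehicle fails to stop) ≈ 0.8909.

0.8909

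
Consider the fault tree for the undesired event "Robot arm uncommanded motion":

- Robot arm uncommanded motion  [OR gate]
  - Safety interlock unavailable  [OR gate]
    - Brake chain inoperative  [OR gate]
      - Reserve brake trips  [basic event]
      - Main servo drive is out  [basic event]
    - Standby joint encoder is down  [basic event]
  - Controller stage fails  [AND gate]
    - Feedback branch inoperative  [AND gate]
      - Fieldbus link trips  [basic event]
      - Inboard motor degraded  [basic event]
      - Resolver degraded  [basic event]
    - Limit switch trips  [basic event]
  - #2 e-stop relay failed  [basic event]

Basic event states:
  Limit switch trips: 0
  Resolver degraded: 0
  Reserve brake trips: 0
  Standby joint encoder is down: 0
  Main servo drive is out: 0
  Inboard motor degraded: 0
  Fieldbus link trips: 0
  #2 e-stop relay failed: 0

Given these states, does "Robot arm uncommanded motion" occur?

Brake chain inoperative [OR]: Reserve brake trips=not, Main servo drive is out=not → no input occurs → does not occur.
Safety interlock unavailable [OR]: Brake chain inoperative=not, Standby joint encoder is down=not → no input occurs → does not occur.
Feedback branch inoperative [AND]: Fieldbus link trips=not, Inboard motor degraded=not, Resolver degraded=not → not all inputs occur → does not occur.
Controller stage fails [AND]: Feedback branch inoperative=not, Limit switch trips=not → not all inputs occur → does not occur.
Robot arm uncommanded motion [OR]: Safety interlock unavailable=not, Controller stage fails=not, #2 e-stop relay failed=not → no input occurs → does not occur.

No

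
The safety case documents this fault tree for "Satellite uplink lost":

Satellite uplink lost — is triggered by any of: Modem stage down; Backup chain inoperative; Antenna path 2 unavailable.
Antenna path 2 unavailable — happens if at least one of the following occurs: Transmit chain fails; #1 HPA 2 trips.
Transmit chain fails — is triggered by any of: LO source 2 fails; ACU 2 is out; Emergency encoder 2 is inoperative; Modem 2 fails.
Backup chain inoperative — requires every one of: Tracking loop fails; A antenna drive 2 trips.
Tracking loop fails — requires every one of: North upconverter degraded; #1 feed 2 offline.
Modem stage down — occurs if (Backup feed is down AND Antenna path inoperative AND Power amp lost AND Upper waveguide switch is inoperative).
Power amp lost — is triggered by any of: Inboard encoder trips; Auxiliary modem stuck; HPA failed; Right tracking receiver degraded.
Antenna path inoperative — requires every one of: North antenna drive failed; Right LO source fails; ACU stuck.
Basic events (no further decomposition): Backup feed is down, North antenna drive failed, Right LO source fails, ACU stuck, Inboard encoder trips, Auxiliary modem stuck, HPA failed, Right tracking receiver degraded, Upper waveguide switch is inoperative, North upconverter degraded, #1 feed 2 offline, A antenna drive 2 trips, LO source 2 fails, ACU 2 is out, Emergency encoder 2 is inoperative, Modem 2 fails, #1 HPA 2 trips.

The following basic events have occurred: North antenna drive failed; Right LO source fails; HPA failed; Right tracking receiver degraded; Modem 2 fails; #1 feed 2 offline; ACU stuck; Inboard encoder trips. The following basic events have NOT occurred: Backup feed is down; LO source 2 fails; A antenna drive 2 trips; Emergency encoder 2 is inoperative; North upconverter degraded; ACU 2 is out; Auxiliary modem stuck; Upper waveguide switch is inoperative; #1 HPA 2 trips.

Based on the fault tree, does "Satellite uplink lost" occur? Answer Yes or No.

Yes

Antenna path inoperative [AND]: North antenna drive failed=occurs, Right LO source fails=occurs, ACU stuck=occurs → all inputs occur → occurs.
Power amp lost [OR]: Inboard encoder trips=occurs, Auxiliary modem stuck=not, HPA failed=occurs, Right tracking receiver degraded=occurs → at least one input occurs → occurs.
Modem stage down [AND]: Backup feed is down=not, Antenna path inoperative=occurs, Power amp lost=occurs, Upper waveguide switch is inoperative=not → not all inputs occur → does not occur.
Tracking loop fails [AND]: North upconverter degraded=not, #1 feed 2 offline=occurs → not all inputs occur → does not occur.
Backup chain inoperative [AND]: Tracking loop fails=not, A antenna drive 2 trips=not → not all inputs occur → does not occur.
Transmit chain fails [OR]: LO source 2 fails=not, ACU 2 is out=not, Emergency encoder 2 is inoperative=not, Modem 2 fails=occurs → at least one input occurs → occurs.
Antenna path 2 unavailable [OR]: Transmit chain fails=occurs, #1 HPA 2 trips=not → at least one input occurs → occurs.
Satellite uplink lost [OR]: Modem stage down=not, Backup chain inoperative=not, Antenna path 2 unavailable=occurs → at least one input occurs → occurs.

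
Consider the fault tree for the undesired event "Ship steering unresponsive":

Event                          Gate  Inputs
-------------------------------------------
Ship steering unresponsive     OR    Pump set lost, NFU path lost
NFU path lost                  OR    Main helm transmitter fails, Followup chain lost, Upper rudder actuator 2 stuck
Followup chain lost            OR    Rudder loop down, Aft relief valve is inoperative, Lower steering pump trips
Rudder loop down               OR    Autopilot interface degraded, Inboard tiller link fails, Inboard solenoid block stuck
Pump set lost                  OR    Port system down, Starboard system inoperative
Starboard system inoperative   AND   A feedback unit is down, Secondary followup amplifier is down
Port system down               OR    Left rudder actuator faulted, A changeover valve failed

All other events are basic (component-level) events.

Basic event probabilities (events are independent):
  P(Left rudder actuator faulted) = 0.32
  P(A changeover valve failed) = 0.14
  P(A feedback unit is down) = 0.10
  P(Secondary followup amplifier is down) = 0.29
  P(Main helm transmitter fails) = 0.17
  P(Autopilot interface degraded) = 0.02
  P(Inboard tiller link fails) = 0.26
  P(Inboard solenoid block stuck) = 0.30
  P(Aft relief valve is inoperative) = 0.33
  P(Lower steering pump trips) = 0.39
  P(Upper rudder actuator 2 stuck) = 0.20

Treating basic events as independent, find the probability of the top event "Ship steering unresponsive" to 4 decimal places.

0.9218

P(Port system down) [OR] = 1 − (1−0.32) × (1−0.14) = 0.415200
P(Starboard system inoperative) [AND] = 0.10 × 0.29 = 0.029000
P(Pump set lost) [OR] = 1 − (1−0.415200) × (1−0.029000) = 0.432159
P(Rudder loop down) [OR] = 1 − (1−0.02) × (1−0.26) × (1−0.30) = 0.492360
P(Followup chain lost) [OR] = 1 − (1−0.492360) × (1−0.33) × (1−0.39) = 0.792528
P(NFU path lost) [OR] = 1 − (1−0.17) × (1−0.792528) × (1−0.20) = 0.862239
P(Ship steering unresponsive) [OR] = 1 − (1−0.432159) × (1−0.862239) = 0.921774
Rounded to 4 decimal places: P(Ship steering unresponsive) ≈ 0.9218.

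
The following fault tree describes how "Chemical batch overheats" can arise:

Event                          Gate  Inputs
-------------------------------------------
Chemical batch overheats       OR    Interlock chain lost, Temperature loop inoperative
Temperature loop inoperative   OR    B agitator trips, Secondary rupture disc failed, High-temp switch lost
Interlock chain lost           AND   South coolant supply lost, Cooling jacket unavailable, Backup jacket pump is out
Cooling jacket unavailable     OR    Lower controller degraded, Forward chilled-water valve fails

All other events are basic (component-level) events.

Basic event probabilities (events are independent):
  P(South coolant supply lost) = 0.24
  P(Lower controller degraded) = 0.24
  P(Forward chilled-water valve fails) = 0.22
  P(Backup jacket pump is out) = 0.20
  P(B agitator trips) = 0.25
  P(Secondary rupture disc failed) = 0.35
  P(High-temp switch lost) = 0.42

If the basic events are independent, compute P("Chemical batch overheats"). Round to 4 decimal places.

0.7228

P(Cooling jacket unavailable) [OR] = 1 − (1−0.24) × (1−0.22) = 0.407200
P(Interlock chain lost) [AND] = 0.24 × 0.407200 × 0.20 = 0.019546
P(Temperature loop inoperative) [OR] = 1 − (1−0.25) × (1−0.35) × (1−0.42) = 0.717250
P(Chemical batch overheats) [OR] = 1 − (1−0.019546) × (1−0.717250) = 0.722777
Rounded to 4 decimal places: P(Chemical batch overheats) ≈ 0.7228.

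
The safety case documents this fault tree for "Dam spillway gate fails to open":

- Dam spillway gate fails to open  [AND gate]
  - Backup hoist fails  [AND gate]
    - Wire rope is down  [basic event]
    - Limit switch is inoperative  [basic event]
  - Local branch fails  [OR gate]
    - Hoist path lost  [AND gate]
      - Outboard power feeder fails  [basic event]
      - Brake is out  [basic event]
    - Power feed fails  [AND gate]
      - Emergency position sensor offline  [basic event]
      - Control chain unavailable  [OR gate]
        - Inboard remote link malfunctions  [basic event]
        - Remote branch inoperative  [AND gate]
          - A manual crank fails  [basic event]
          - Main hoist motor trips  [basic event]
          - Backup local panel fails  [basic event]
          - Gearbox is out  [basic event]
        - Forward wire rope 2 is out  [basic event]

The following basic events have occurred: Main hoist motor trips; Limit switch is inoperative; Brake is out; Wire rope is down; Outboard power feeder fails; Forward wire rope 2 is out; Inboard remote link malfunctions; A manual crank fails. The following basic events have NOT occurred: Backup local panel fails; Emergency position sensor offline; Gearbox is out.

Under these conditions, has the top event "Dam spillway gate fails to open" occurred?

Yes

Backup hoist fails [AND]: Wire rope is down=occurs, Limit switch is inoperative=occurs → all inputs occur → occurs.
Hoist path lost [AND]: Outboard power feeder fails=occurs, Brake is out=occurs → all inputs occur → occurs.
Remote branch inoperative [AND]: A manual crank fails=occurs, Main hoist motor trips=occurs, Backup local panel fails=not, Gearbox is out=not → not all inputs occur → does not occur.
Control chain unavailable [OR]: Inboard remote link malfunctions=occurs, Remote branch inoperative=not, Forward wire rope 2 is out=occurs → at least one input occurs → occurs.
Power feed fails [AND]: Emergency position sensor offline=not, Control chain unavailable=occurs → not all inputs occur → does not occur.
Local branch fails [OR]: Hoist path lost=occurs, Power feed fails=not → at least one input occurs → occurs.
Dam spillway gate fails to open [AND]: Backup hoist fails=occurs, Local branch fails=occurs → all inputs occur → occurs.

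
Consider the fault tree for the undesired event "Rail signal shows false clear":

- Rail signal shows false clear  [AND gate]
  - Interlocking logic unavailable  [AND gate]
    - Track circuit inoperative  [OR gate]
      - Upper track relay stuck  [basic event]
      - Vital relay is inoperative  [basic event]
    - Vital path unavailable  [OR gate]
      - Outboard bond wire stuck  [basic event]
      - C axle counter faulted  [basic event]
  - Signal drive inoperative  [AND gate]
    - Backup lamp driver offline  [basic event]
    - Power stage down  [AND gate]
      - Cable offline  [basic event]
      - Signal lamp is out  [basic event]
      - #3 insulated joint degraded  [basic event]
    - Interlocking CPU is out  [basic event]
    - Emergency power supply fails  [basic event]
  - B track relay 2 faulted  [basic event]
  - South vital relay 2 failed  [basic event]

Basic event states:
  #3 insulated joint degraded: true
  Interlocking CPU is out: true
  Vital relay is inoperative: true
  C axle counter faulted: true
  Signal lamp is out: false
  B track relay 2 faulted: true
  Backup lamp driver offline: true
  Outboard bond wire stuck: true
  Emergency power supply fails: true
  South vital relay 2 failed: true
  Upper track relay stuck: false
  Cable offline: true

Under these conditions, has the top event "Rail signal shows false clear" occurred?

No

Track circuit inoperative [OR]: Upper track relay stuck=not, Vital relay is inoperative=occurs → at least one input occurs → occurs.
Vital path unavailable [OR]: Outboard bond wire stuck=occurs, C axle counter faulted=occurs → at least one input occurs → occurs.
Interlocking logic unavailable [AND]: Track circuit inoperative=occurs, Vital path unavailable=occurs → all inputs occur → occurs.
Power stage down [AND]: Cable offline=occurs, Signal lamp is out=not, #3 insulated joint degraded=occurs → not all inputs occur → does not occur.
Signal drive inoperative [AND]: Backup lamp driver offline=occurs, Power stage down=not, Interlocking CPU is out=occurs, Emergency power supply fails=occurs → not all inputs occur → does not occur.
Rail signal shows false clear [AND]: Interlocking logic unavailable=occurs, Signal drive inoperative=not, B track relay 2 faulted=occurs, South vital relay 2 failed=occurs → not all inputs occur → does not occur.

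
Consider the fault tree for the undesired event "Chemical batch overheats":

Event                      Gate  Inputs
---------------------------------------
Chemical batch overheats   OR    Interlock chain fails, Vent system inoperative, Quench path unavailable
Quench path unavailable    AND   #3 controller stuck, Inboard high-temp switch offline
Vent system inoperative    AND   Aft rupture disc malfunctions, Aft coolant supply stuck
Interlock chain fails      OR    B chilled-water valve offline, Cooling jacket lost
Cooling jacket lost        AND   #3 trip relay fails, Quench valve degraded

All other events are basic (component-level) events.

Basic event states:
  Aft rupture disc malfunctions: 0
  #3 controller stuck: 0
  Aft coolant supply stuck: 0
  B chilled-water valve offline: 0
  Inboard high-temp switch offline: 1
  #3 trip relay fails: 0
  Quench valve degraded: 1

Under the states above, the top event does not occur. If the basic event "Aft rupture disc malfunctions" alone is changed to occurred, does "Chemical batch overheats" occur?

No

Counterfactual: set "Aft rupture disc malfunctions" to occurred.
Cooling jacket lost [AND]: #3 trip relay fails=not, Quench valve degraded=occurs → not all inputs occur → does not occur.
Interlock chain fails [OR]: B chilled-water valve offline=not, Cooling jacket lost=not → no input occurs → does not occur.
Vent system inoperative [AND]: Aft rupture disc malfunctions=occurs, Aft coolant supply stuck=not → not all inputs occur → does not occur.
Quench path unavailable [AND]: #3 controller stuck=not, Inboard high-temp switch offline=occurs → not all inputs occur → does not occur.
Chemical batch overheats [OR]: Interlock chain fails=not, Vent system inoperative=not, Quench path unavailable=not → no input occurs → does not occur.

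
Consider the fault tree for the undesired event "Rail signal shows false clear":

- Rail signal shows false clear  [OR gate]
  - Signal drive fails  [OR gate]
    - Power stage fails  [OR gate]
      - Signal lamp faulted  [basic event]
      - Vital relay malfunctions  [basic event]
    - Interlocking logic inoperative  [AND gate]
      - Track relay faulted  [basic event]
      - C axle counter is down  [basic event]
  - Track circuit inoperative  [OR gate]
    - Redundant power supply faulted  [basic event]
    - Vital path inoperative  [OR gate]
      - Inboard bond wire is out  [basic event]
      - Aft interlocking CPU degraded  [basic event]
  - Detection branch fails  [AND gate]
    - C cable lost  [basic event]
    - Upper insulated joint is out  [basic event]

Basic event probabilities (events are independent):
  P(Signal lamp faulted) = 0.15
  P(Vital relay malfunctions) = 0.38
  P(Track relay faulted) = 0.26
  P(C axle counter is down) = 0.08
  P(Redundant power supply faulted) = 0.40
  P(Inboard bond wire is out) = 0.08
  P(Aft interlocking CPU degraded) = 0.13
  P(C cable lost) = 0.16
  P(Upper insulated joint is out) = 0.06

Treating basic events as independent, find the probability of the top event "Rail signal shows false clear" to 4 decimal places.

0.7546

P(Power stage fails) [OR] = 1 − (1−0.15) × (1−0.38) = 0.473000
P(Interlocking logic inoperative) [AND] = 0.26 × 0.08 = 0.020800
P(Signal drive fails) [OR] = 1 − (1−0.473000) × (1−0.020800) = 0.483962
P(Vital path inoperative) [OR] = 1 − (1−0.08) × (1−0.13) = 0.199600
P(Track circuit inoperative) [OR] = 1 − (1−0.40) × (1−0.199600) = 0.519760
P(Detection branch fails) [AND] = 0.16 × 0.06 = 0.009600
P(Rail signal shows false clear) [OR] = 1 − (1−0.483962) × (1−0.519760) × (1−0.009600) = 0.754557
Rounded to 4 decimal places: P(Rail signal shows false clear) ≈ 0.7546.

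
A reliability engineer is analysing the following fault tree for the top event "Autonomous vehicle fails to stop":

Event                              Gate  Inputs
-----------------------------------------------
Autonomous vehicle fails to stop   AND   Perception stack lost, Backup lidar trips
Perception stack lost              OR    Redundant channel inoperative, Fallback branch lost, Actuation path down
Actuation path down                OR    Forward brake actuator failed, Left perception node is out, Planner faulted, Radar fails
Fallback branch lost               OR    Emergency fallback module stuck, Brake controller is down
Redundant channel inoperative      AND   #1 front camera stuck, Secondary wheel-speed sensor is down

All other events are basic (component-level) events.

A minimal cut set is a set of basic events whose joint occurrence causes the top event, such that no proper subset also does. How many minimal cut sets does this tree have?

Redundant channel inoperative [AND]: one cut set from each child combined → 1 × 1 = 1 cut set(s).
Fallback branch lost [OR]: union of children's cut sets → 2 cut set(s).
Actuation path down [OR]: union of children's cut sets → 4 cut set(s).
Perception stack lost [OR]: union of children's cut sets → 7 cut set(s).
Autonomous vehicle fails to stop [AND]: one cut set from each child combined → 7 × 1 = 7 cut set(s).
Minimal cut sets: {#1 front camera stuck, Backup lidar trips, Secondary wheel-speed sensor is down}; {Backup lidar trips, Emergency fallback module stuck}; {Backup lidar trips, Brake controller is down}; {Backup lidar trips, Forward brake actuator failed}; {Backup lidar trips, Left perception node is out}; {Backup lidar trips, Planner faulted}; {Backup lidar trips, Radar fails}.

7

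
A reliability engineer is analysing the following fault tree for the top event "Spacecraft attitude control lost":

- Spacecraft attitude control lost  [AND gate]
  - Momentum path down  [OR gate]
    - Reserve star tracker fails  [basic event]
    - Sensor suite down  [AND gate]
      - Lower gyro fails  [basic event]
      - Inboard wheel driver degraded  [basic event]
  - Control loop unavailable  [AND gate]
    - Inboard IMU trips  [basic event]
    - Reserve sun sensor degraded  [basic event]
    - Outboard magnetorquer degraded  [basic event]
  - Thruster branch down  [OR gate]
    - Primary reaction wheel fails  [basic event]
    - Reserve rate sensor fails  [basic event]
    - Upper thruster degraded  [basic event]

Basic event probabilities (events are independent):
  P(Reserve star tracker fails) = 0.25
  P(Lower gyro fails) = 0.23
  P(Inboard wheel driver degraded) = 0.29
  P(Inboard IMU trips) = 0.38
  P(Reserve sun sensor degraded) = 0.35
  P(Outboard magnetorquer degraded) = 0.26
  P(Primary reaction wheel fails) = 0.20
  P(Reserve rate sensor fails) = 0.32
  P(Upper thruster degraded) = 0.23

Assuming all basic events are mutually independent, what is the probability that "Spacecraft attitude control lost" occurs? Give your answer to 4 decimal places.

0.0060

P(Sensor suite down) [AND] = 0.23 × 0.29 = 0.066700
P(Momentum path down) [OR] = 1 − (1−0.25) × (1−0.066700) = 0.300025
P(Control loop unavailable) [AND] = 0.38 × 0.35 × 0.26 = 0.034580
P(Thruster branch down) [OR] = 1 − (1−0.20) × (1−0.32) × (1−0.23) = 0.581120
P(Spacecraft attitude control lost) [AND] = 0.300025 × 0.034580 × 0.581120 = 0.006029
Rounded to 4 decimal places: P(Spacecraft attitude control lost) ≈ 0.0060.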